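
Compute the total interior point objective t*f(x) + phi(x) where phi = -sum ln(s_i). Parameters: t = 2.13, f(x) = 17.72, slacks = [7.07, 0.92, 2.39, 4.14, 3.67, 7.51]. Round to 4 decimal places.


Step 1: Compute log-barrier.
ln values: [1.9559, -0.0834, 0.8713, 1.4207, 1.3002, 2.0162]
phi = -(1.9559 - 0.0834 + 0.8713 + 1.4207 + 1.3002 + 2.0162) = -7.4809
Step 2: Compute augmented objective.
t*f(x) = 2.13*17.72 = 37.7436
Total = 37.7436 - 7.4809 = 30.2627


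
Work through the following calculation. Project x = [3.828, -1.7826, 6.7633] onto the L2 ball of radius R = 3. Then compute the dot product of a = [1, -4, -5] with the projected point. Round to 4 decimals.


Step 1: Compute ||x|| (intermediates to 6 decimals).
||x|| = sqrt(3.828^2 + (-1.7826)^2 + 6.7633^2) = 7.973298
Step 2: Project.
Since ||x|| > R, scale = R/||x|| = 3/7.973298 = 0.376256, proj(x) = scale * x
proj(x) = [1.440308, -0.670714, 2.544732]
Step 3: Dot product.
a^T * proj(x) = 1*1.440308 - 4*(-0.670714) - 5*2.544732 = -8.6005


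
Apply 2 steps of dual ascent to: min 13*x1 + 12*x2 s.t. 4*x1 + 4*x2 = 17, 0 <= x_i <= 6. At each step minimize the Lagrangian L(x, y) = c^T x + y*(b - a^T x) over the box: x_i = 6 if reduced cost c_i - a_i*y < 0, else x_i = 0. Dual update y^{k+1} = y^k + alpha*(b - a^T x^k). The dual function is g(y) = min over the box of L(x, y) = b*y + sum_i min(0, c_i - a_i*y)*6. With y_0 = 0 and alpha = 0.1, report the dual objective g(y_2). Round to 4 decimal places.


Dual ascent for LP: min 13*x1 + 12*x2, 4*x1 + 4*x2 = 17, 0 <= x_i <= 6
Step 1: y^k = 0.0, reduced costs: (13.0, 12.0)
  x^k = (0.0, 0.0), subgradient = b - a^T x = 17.0
  y^{k+1} = 0.0 + 0.1*17.0 = 1.7
Step 2: y^k = 1.7, reduced costs: (6.2, 5.2)
  x^k = (0.0, 0.0), subgradient = b - a^T x = 17.0
  y^{k+1} = 1.7 + 0.1*17.0 = 3.4
Dual objective at y_2 = 3.4: reduced costs (-0.6, -1.6), box minimizer x = (6.0, 6.0)
g(y_2) = b*y + (c1 - a1*y)*x1 + (c2 - a2*y)*x2 = 17*3.4 + (-0.6)*6.0 + (-1.6)*6.0 = 57.8 - 3.6 - 9.6 = 44.6


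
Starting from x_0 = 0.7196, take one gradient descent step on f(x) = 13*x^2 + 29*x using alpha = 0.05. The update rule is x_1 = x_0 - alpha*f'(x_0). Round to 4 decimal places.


We compute the gradient at x_0 and apply the update.
f'(x) = 26*x + 29
f'(0.7196) = 26*0.7196 + 29 = 47.7096
x_1 = 0.7196 - 0.05*47.7096 = -1.6659


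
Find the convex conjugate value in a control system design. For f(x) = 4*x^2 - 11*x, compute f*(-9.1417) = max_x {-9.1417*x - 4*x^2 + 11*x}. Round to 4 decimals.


f*(y) = sup_x {y*x - a*x^2 - b*x} = sup_x {(y-b)*x - a*x^2}
FOC: (y - b) - 2a*x = 0 => x* = (y - b)/(2a)
x* = (-9.1417 + 11)/(2*4) = 0.2323
f*(-9.1417) = (y-b)^2/(4a) = (-9.1417 + 11)^2/(4*4)
= 3.4533/16 = 0.2158


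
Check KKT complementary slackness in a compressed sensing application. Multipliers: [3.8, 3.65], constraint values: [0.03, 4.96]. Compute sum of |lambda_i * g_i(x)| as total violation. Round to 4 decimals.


KKT complementary slackness check:
lambda_1 * g_1 = 3.8 * 0.03 = 0.114
lambda_2 * g_2 = 3.65 * 4.96 = 18.104
Total violation = 0.114 + 18.104 = 18.218


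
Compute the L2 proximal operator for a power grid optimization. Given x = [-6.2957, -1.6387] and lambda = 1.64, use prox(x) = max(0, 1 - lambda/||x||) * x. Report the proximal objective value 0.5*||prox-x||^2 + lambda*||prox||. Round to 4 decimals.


Step 1: Compute ||x||.
||x|| = 6.5055
Step 2: Compute scaling factor.
scale = max(0, 1 - 1.64/6.5055) = 0.7479
Step 3: prox(x) = [-4.7086, -1.2256]
||prox(x)|| = 4.8655
Step 4: Proximal objective.
0.5*||prox-x||^2 = 1.3448
lambda*||prox|| = 7.9794
Total = 9.3242


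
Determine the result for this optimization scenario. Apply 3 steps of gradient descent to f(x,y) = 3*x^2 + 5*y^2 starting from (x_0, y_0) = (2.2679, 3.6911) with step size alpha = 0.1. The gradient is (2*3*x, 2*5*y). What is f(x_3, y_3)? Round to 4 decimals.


Gradient descent on f(x,y) = 3*x^2 + 5*y^2.
Starting point: (2.2679, 3.6911), alpha = 0.1
Step 1: grad_x = 2*3*2.2679 = 13.6074, grad_y = 2*5*3.6911 = 36.911
  x_1 = 2.2679 - 0.1*13.6074 = 0.9072
  y_1 = 3.6911 - 0.1*36.911 = -0.0
Step 2: grad_x = 2*3*0.9072 = 5.443, grad_y = 2*5*-0.0 = -0.0
  x_2 = 0.9072 - 0.1*5.443 = 0.3629
  y_2 = -0.0 - 0.1*-0.0 = 0.0
Step 3: grad_x = 2*3*0.3629 = 2.1772, grad_y = 2*5*0.0 = 0.0
  x_3 = 0.3629 - 0.1*2.1772 = 0.1451
  y_3 = 0.0 - 0.1*0.0 = 0.0
f(0.1451, 0.0) = 3*0.1451^2 + 5*0.0^2 = 0.0632


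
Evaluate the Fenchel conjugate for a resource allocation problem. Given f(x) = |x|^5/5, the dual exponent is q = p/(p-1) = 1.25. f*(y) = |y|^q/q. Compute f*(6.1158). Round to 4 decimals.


The conjugate exponent q satisfies 1/p + 1/q = 1.
p = 5, so q = 5/(5 - 1) = 1.25
|y|^q = 6.1158^1.25 = 9.6176
f*(6.1158) = 9.6176 / 1.25 = 7.6941


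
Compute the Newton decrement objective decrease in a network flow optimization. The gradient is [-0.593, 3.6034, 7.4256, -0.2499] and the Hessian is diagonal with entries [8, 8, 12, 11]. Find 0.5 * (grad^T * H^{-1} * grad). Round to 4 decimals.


Step 1: H is diagonal, so H^(-1) * g = [-0.0741, 0.4504, 0.6188, -0.0227].
Step 2: g^T H^(-1) g = sum_i g_i^2 / H_ii
  = (-0.593)^2/8 + (3.6034)^2/8 + (7.4256)^2/12 + (-0.2499)^2/11
  = 0.044 + 1.6231 + 4.595 + 0.0057 = 6.2677
Step 3: Objective decrease = 0.5 * g^T H^(-1) g = 3.1338


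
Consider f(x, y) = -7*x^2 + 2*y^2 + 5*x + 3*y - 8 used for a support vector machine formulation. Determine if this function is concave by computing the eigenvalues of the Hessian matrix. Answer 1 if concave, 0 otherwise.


The Hessian of f(x,y) = -7*x^2 + 2*y^2 + 5*x + 3*y - 8 is:
H = [[-14, 0], [0, 4]]
Trace = -14 + 4 = -10
Determinant = -14*4 - (0)^2 = -56
Discriminant = (-10)^2 - 4*-56 = 324.0
Eigenvalues: lambda_1 = -14.0, lambda_2 = 4.0
The function is not concave.

0


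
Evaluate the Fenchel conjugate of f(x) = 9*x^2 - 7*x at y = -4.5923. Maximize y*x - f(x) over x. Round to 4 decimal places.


f*(y) = sup_x {y*x - a*x^2 - b*x} = sup_x {(y-b)*x - a*x^2}
FOC: (y - b) - 2a*x = 0 => x* = (y - b)/(2a)
x* = (-4.5923 + 7)/(2*9) = 0.1338
f*(-4.5923) = (y-b)^2/(4a) = (-4.5923 + 7)^2/(4*9)
= 5.797/36 = 0.161


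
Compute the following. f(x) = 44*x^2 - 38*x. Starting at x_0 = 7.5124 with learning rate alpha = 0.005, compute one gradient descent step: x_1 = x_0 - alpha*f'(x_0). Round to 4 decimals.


We compute the gradient at x_0 and apply the update.
f'(x) = 88*x - 38
f'(7.5124) = 88*7.5124 - 38 = 623.0912
x_1 = 7.5124 - 0.005*623.0912 = 4.3969


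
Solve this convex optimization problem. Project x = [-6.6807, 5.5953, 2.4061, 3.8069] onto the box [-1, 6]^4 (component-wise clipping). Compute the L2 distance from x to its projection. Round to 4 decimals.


Project each component onto [-1, 6].
clip(-6.6807) = -1.0, clip(5.5953) = 5.5953, clip(2.4061) = 2.4061, clip(3.8069) = 3.8069
Projection = [-1.0, 5.5953, 2.4061, 3.8069]
Squared diffs: [32.2704, 0.0, 0.0, 0.0]
Distance = sqrt(32.2704) = 5.6807


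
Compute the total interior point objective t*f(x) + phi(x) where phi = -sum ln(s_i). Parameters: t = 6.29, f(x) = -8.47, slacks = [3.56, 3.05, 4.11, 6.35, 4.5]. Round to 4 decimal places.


Step 1: Compute log-barrier.
ln values: [1.2698, 1.1151, 1.4134, 1.8485, 1.5041]
phi = -(1.2698 + 1.1151 + 1.4134 + 1.8485 + 1.5041) = -7.1509
Step 2: Compute augmented objective.
t*f(x) = 6.29*-8.47 = -53.2763
Total = -53.2763 - 7.1509 = -60.4272


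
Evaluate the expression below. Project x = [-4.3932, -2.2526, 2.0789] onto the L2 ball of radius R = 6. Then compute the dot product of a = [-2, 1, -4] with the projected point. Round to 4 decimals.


Step 1: Compute ||x|| (intermediates to 6 decimals).
||x|| = sqrt((-4.3932)^2 + (-2.2526)^2 + 2.0789^2) = 5.356887
Step 2: Project.
Since ||x|| <= R, proj = x (no scaling needed).
proj(x) = [-4.3932, -2.2526, 2.0789]
Step 3: Dot product.
a^T * proj(x) = -2*(-4.3932) + 1*(-2.2526) - 4*2.0789 = -1.7818


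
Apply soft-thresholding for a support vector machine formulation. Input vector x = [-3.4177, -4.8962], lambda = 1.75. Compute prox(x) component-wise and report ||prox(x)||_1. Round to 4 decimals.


Soft-thresholding with lambda = 1.75:
prox(-3.4177) = sign(-3.4177)*max(|-3.4177| - 1.75, 0) = -1.6677
prox(-4.8962) = sign(-4.8962)*max(|-4.8962| - 1.75, 0) = -3.1462
prox(x) = [-1.6677, -3.1462]
||prox(x)||_1 = 1.6677 + 3.1462 = 4.8139


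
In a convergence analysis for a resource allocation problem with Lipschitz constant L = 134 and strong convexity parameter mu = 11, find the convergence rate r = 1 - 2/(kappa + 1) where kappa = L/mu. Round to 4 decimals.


Step 1: Compute the condition number.
kappa = L/mu = 134/11 = 12.1818
Step 2: Compute the convergence rate.
r = 1 - 2/(kappa + 1) = 1 - 2*mu/(L + mu) = (L - mu)/(L + mu) = 123/145 = 0.8483


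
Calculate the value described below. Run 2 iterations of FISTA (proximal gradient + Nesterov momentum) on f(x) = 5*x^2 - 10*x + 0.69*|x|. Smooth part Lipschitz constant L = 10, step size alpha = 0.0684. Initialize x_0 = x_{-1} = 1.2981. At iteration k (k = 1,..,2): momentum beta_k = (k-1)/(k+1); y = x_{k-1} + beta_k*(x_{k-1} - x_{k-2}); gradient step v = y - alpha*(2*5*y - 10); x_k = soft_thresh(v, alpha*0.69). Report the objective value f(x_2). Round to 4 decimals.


FISTA on f(x) = 5*x^2 - 10*x + 0.69*|x|
L = 10, alpha = 0.0684
Iteration 1: beta = 0.0, y = 1.2981 + 0.0*(1.2981 - 1.2981) = 1.2981
  grad(y) = 2.981, v = y - alpha*grad = 1.0942
  prox(v) = soft_thresh(1.0942, 0.0472) = 1.047
Iteration 2: beta = 0.3333, y = 1.047 + 0.3333*(1.047 - 1.2981) = 0.9633
  grad(y) = -0.367, v = y - alpha*grad = 0.9884
  prox(v) = soft_thresh(0.9884, 0.0472) = 0.9412
f(x_2) = 5*0.9412^2 - 10*0.9412 + 0.69*|0.9412| = -4.3333


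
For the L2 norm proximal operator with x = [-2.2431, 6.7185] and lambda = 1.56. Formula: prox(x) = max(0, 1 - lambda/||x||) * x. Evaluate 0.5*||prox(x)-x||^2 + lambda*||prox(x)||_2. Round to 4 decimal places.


Step 1: Compute ||x||.
||x|| = 7.0831
Step 2: Compute scaling factor.
scale = max(0, 1 - 1.56/7.0831) = 0.7798
Step 3: prox(x) = [-1.7491, 5.2388]
||prox(x)|| = 5.5231
Step 4: Proximal objective.
0.5*||prox-x||^2 = 1.2168
lambda*||prox|| = 8.616
Total = 9.8328


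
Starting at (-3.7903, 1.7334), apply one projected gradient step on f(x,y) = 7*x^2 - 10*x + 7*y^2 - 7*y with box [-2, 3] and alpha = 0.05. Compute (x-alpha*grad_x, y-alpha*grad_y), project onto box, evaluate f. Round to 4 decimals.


Step 1: Compute gradient at (-3.7903, 1.7334).
grad_x = 2*7*-3.7903 - 10 = -63.0642
grad_y = 2*7*1.7334 - 7 = 17.2676
Step 2: Gradient step.
x_raw = -3.7903 - 0.05*-63.0642 = -0.6371
y_raw = 1.7334 - 0.05*17.2676 = 0.87
Step 3: Project onto [-2, 3].
x_proj = clip(-0.6371) = -0.6371
y_proj = clip(0.87) = 0.87
Step 4: Evaluate f.
f(-0.6371, 0.87) = 8.4205


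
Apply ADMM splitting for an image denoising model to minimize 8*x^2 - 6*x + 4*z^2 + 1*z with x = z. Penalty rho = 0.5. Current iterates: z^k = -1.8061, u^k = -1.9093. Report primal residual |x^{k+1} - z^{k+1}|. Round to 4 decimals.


ADMM iteration with rho = 0.5, z^k = -1.8061, u^k = -1.9093
Step 1: x-update.
Minimize 8*x^2 - 6*x + (0.5/2)*(x + 1.8061 - 1.9093)^2
FOC: (2*8 + 0.5)*x = 6 + 0.5*(-1.8061 + 1.9093)
x^{k+1} = 0.3668
Step 2: z-update.
Minimize 4*z^2 + 1*z + (0.5/2)*(0.3668 - z - 1.9093)^2
FOC: (2*4 + 0.5)*z = -1 + 0.5*(0.3668 - 1.9093)
z^{k+1} = -0.2084
Step 3: u-update.
u^{k+1} = -1.9093 + 0.3668 + 0.2084 = -1.3342
Step 4: Primal residual = |0.3668 + 0.2084| = 0.5751


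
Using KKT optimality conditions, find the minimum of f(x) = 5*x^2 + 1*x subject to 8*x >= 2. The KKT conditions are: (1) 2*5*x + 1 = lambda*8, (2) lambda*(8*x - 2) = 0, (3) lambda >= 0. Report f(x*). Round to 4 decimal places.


Step 1: Try lambda = 0 (constraint inactive).
x_unc = -1/(2*5) = -0.1
Check: 8*-0.1 = -0.8 < 2 -- violated!
Step 2: Constraint must be active: 8*x = 2
x* = 2/8 = 0.25
lambda = (2*5*0.25 + 1)/8 = 0.4375
Step 3: Compute optimal value.
f(x*) = 5*0.25^2 + 1*0.25 = 0.5625


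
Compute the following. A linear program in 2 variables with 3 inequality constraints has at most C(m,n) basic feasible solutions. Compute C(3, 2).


Each vertex corresponds to some choice of n active constraints out of m, so the number of vertices is at most C(m, n) = m! / (n!(m-n)!).
m = 3, n = 2
Numerator: 3 * 2
Denominator: 2! = 2
C(3, 2) = 3


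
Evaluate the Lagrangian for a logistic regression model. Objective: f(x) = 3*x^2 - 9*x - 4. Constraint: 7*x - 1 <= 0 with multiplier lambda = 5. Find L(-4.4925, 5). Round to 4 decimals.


Step 1: Evaluate f(x).
f(-4.4925) = 3*(-4.4925)^2 - 9*(-4.4925) - 4 = 96.9802
Step 2: Evaluate g(x).
g(-4.4925) = 7*-4.4925 - 1 = -32.4475
Step 3: Compute Lagrangian.
L = 96.9802 + 5*-32.4475 = -65.2573


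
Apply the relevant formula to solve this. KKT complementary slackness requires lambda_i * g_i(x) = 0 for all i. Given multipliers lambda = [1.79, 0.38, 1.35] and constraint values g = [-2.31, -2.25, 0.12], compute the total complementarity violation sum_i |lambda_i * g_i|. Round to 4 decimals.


KKT complementary slackness check:
lambda_1 * g_1 = 1.79 * -2.31 = -4.1349
lambda_2 * g_2 = 0.38 * -2.25 = -0.855
lambda_3 * g_3 = 1.35 * 0.12 = 0.162
Total violation = 4.1349 + 0.855 + 0.162 = 5.1519


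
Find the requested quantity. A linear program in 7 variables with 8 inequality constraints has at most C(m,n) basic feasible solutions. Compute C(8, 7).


Each vertex corresponds to some choice of n active constraints out of m, so the number of vertices is at most C(m, n) = m! / (n!(m-n)!).
m = 8, n = 7
Numerator: 8 * 7 * 6 * 5 * 4 * 3 * 2
Denominator: 7! = 5040
C(8, 7) = 8


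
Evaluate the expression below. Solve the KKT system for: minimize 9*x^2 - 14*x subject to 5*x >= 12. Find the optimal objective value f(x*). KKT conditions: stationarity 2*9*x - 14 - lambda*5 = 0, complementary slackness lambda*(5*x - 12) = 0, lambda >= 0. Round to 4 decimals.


Step 1: Try lambda = 0 (constraint inactive).
x_unc = 14/(2*9) = 0.7778
Check: 5*0.7778 = 3.889 < 12 -- violated!
Step 2: Constraint must be active: 5*x = 12
x* = 12/5 = 2.4
lambda = (2*9*2.4 - 14)/5 = 5.84
Step 3: Compute optimal value.
f(x*) = 9*2.4^2 - 14*2.4 = 18.24


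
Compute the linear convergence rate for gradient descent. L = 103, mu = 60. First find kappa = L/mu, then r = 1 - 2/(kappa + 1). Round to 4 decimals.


Step 1: Compute the condition number.
kappa = L/mu = 103/60 = 1.7167
Step 2: Compute the convergence rate.
r = 1 - 2/(kappa + 1) = 1 - 2*mu/(L + mu) = (L - mu)/(L + mu) = 43/163 = 0.2638


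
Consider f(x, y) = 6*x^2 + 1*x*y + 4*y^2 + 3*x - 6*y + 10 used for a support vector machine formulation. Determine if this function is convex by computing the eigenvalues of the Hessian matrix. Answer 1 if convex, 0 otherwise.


The Hessian of f(x,y) = 6*x^2 + 1*x*y + 4*y^2 + 3*x - 6*y + 10 is:
H = [[12, 1], [1, 8]]
Trace = 12 + 8 = 20
Determinant = 12*8 - (1)^2 = 95
Discriminant = (20)^2 - 4*95 = 20.0
Eigenvalues: lambda_1 = 7.7639, lambda_2 = 12.2361
The function is convex.

1


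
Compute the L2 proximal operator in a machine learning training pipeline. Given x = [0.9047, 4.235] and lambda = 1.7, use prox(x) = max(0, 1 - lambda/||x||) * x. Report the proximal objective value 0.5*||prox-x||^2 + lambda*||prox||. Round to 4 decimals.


Step 1: Compute ||x||.
||x|| = 4.3306
Step 2: Compute scaling factor.
scale = max(0, 1 - 1.7/4.3306) = 0.6074
Step 3: prox(x) = [0.5496, 2.5725]
||prox(x)|| = 2.6306
Step 4: Proximal objective.
0.5*||prox-x||^2 = 1.445
lambda*||prox|| = 4.472
Total = 5.9169


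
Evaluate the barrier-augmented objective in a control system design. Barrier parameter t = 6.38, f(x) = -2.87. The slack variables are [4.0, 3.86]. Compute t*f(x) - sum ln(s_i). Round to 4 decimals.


Step 1: Compute log-barrier.
ln values: [1.3863, 1.3507]
phi = -(1.3863 + 1.3507) = -2.737
Step 2: Compute augmented objective.
t*f(x) = 6.38*-2.87 = -18.3106
Total = -18.3106 - 2.737 = -21.0476


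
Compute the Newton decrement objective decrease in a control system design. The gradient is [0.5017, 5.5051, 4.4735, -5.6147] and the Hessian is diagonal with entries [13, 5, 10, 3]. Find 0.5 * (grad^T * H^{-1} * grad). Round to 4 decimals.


Step 1: H is diagonal, so H^(-1) * g = [0.0386, 1.101, 0.4474, -1.8716].
Step 2: g^T H^(-1) g = sum_i g_i^2 / H_ii
  = (0.5017)^2/13 + (5.5051)^2/5 + (4.4735)^2/10 + (-5.6147)^2/3
  = 0.0194 + 6.0612 + 2.0012 + 10.5083 = 18.5901
Step 3: Objective decrease = 0.5 * g^T H^(-1) g = 9.295


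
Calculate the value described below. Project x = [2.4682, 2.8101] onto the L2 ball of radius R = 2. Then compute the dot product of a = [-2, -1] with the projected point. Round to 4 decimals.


Step 1: Compute ||x|| (intermediates to 6 decimals).
||x|| = sqrt(2.4682^2 + 2.8101^2) = 3.740143
Step 2: Project.
Since ||x|| > R, scale = R/||x|| = 2/3.740143 = 0.534739, proj(x) = scale * x
proj(x) = [1.319843, 1.50267]
Step 3: Dot product.
a^T * proj(x) = -2*1.319843 - 1*1.50267 = -4.1424


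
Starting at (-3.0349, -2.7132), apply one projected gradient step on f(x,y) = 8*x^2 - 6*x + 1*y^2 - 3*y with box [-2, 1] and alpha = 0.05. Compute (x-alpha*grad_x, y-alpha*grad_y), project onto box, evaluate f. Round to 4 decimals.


Step 1: Compute gradient at (-3.0349, -2.7132).
grad_x = 2*8*-3.0349 - 6 = -54.5584
grad_y = 2*1*-2.7132 - 3 = -8.4264
Step 2: Gradient step.
x_raw = -3.0349 - 0.05*-54.5584 = -0.307
y_raw = -2.7132 - 0.05*-8.4264 = -2.2919
Step 3: Project onto [-2, 1].
x_proj = clip(-0.307) = -0.307
y_proj = clip(-2.2919) = -2.0
Step 4: Evaluate f.
f(-0.307, -2.0) = 12.5958


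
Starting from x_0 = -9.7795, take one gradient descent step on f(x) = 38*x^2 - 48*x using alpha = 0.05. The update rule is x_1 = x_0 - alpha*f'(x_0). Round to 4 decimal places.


We compute the gradient at x_0 and apply the update.
f'(x) = 76*x - 48
f'(-9.7795) = 76*-9.7795 - 48 = -791.242
x_1 = -9.7795 - 0.05*-791.242 = 29.7826


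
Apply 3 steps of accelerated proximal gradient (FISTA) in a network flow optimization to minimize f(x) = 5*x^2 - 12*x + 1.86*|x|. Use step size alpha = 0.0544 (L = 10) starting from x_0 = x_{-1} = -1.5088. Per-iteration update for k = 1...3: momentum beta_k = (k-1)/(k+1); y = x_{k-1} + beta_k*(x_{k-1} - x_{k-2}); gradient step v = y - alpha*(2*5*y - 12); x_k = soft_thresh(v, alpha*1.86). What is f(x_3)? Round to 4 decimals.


FISTA on f(x) = 5*x^2 - 12*x + 1.86*|x|
L = 10, alpha = 0.0544
Iteration 1: beta = 0.0, y = -1.5088 + 0.0*(-1.5088 + 1.5088) = -1.5088
  grad(y) = -27.088, v = y - alpha*grad = -0.0352
  prox(v) = soft_thresh(-0.0352, 0.1012) = 0.0
Iteration 2: beta = 0.3333, y = 0.0 + 0.3333*(0.0 + 1.5088) = 0.5029
  grad(y) = -6.9707, v = y - alpha*grad = 0.8821
  prox(v) = soft_thresh(0.8821, 0.1012) = 0.781
Iteration 3: beta = 0.5, y = 0.781 + 0.5*(0.781 - 0.0) = 1.1714
  grad(y) = -0.2857, v = y - alpha*grad = 1.187
  prox(v) = soft_thresh(1.187, 0.1012) = 1.0858
f(x_3) = 5*1.0858^2 - 12*1.0858 + 1.86*|1.0858| = -5.1152


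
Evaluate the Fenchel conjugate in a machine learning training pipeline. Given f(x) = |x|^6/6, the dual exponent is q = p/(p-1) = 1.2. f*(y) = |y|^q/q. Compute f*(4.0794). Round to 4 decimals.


The conjugate exponent q satisfies 1/p + 1/q = 1.
p = 6, so q = 6/(6 - 1) = 1.2
|y|^q = 4.0794^1.2 = 5.404
f*(4.0794) = 5.404 / 1.2 = 4.5033


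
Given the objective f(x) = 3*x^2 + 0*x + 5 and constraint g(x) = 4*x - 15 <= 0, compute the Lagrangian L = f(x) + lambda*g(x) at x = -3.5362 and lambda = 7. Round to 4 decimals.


Step 1: Evaluate f(x).
f(-3.5362) = 3*(-3.5362)^2 + 0*(-3.5362) + 5 = 42.5141
Step 2: Evaluate g(x).
g(-3.5362) = 4*-3.5362 - 15 = -29.1448
Step 3: Compute Lagrangian.
L = 42.5141 + 7*-29.1448 = -161.4995


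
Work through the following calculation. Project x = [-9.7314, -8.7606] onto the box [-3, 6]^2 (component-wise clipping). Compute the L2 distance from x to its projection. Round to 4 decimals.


Project each component onto [-3, 6].
clip(-9.7314) = -3.0, clip(-8.7606) = -3.0
Projection = [-3.0, -3.0]
Squared diffs: [45.3117, 33.1845]
Distance = sqrt(78.4962) = 8.8598


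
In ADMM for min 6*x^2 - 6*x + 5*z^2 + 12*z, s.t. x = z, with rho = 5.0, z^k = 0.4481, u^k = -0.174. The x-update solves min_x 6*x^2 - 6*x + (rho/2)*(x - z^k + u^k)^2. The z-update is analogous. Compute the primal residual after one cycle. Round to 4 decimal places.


ADMM iteration with rho = 5.0, z^k = 0.4481, u^k = -0.174
Step 1: x-update.
Minimize 6*x^2 - 6*x + (5.0/2)*(x - 0.4481 - 0.174)^2
FOC: (2*6 + 5.0)*x = 6 + 5.0*(0.4481 + 0.174)
x^{k+1} = 0.5359
Step 2: z-update.
Minimize 5*z^2 + 12*z + (5.0/2)*(0.5359 - z - 0.174)^2
FOC: (2*5 + 5.0)*z = -12 + 5.0*(0.5359 - 0.174)
z^{k+1} = -0.6794
Step 3: u-update.
u^{k+1} = -0.174 + 0.5359 + 0.6794 = 1.0413
Step 4: Primal residual = |0.5359 + 0.6794| = 1.2153


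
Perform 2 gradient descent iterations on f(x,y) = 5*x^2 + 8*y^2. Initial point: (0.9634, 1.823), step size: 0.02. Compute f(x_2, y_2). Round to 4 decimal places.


Gradient descent on f(x,y) = 5*x^2 + 8*y^2.
Starting point: (0.9634, 1.823), alpha = 0.02
Step 1: grad_x = 2*5*0.9634 = 9.634, grad_y = 2*8*1.823 = 29.168
  x_1 = 0.9634 - 0.02*9.634 = 0.7707
  y_1 = 1.823 - 0.02*29.168 = 1.2396
Step 2: grad_x = 2*5*0.7707 = 7.7072, grad_y = 2*8*1.2396 = 19.8342
  x_2 = 0.7707 - 0.02*7.7072 = 0.6166
  y_2 = 1.2396 - 0.02*19.8342 = 0.843
f(0.6166, 0.843) = 5*0.6166^2 + 8*0.843^2 = 7.5854


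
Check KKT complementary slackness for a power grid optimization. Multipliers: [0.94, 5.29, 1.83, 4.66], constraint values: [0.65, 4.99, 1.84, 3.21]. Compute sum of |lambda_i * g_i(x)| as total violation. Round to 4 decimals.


KKT complementary slackness check:
lambda_1 * g_1 = 0.94 * 0.65 = 0.611
lambda_2 * g_2 = 5.29 * 4.99 = 26.3971
lambda_3 * g_3 = 1.83 * 1.84 = 3.3672
lambda_4 * g_4 = 4.66 * 3.21 = 14.9586
Total violation = 0.611 + 26.3971 + 3.3672 + 14.9586 = 45.3339


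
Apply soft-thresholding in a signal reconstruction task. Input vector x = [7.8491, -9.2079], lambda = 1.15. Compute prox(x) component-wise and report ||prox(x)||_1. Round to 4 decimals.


Soft-thresholding with lambda = 1.15:
prox(7.8491) = sign(7.8491)*max(|7.8491| - 1.15, 0) = 6.6991
prox(-9.2079) = sign(-9.2079)*max(|-9.2079| - 1.15, 0) = -8.0579
prox(x) = [6.6991, -8.0579]
||prox(x)||_1 = 6.6991 + 8.0579 = 14.757


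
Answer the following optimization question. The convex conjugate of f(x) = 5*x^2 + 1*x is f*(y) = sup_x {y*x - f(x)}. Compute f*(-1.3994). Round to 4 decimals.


f*(y) = sup_x {y*x - a*x^2 - b*x} = sup_x {(y-b)*x - a*x^2}
FOC: (y - b) - 2a*x = 0 => x* = (y - b)/(2a)
x* = (-1.3994 - 1)/(2*5) = -0.2399
f*(-1.3994) = (y-b)^2/(4a) = (-1.3994 - 1)^2/(4*5)
= 5.7571/20 = 0.2879


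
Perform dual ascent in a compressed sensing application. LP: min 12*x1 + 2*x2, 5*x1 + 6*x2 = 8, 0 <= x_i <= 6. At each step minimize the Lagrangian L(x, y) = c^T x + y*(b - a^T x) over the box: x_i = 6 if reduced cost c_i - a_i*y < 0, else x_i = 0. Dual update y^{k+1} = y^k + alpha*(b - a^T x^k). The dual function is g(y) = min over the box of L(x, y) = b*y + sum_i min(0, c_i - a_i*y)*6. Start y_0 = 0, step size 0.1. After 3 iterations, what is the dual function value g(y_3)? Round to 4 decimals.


Dual ascent for LP: min 12*x1 + 2*x2, 5*x1 + 6*x2 = 8, 0 <= x_i <= 6
Step 1: y^k = 0.0, reduced costs: (12.0, 2.0)
  x^k = (0.0, 0.0), subgradient = b - a^T x = 8.0
  y^{k+1} = 0.0 + 0.1*8.0 = 0.8
Step 2: y^k = 0.8, reduced costs: (8.0, -2.8)
  x^k = (0.0, 6.0), subgradient = b - a^T x = -28.0
  y^{k+1} = 0.8 + 0.1*-28.0 = -2.0
Step 3: y^k = -2.0, reduced costs: (22.0, 14.0)
  x^k = (0.0, 0.0), subgradient = b - a^T x = 8.0
  y^{k+1} = -2.0 + 0.1*8.0 = -1.2
Dual objective at y_3 = -1.2: reduced costs (18.0, 9.2), box minimizer x = (0.0, 0.0)
g(y_3) = b*y + (c1 - a1*y)*x1 + (c2 - a2*y)*x2 = 8*(-1.2) + 18.0*0.0 + 9.2*0.0 = -9.6 + 0.0 + 0.0 = -9.6


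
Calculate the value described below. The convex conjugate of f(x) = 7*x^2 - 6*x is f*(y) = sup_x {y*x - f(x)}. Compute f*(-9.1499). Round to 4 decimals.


f*(y) = sup_x {y*x - a*x^2 - b*x} = sup_x {(y-b)*x - a*x^2}
FOC: (y - b) - 2a*x = 0 => x* = (y - b)/(2a)
x* = (-9.1499 + 6)/(2*7) = -0.225
f*(-9.1499) = (y-b)^2/(4a) = (-9.1499 + 6)^2/(4*7)
= 9.9219/28 = 0.3544


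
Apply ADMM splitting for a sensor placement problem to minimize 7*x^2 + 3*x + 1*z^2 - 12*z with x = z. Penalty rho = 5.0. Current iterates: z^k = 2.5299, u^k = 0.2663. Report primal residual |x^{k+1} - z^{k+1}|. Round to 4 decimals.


ADMM iteration with rho = 5.0, z^k = 2.5299, u^k = 0.2663
Step 1: x-update.
Minimize 7*x^2 + 3*x + (5.0/2)*(x - 2.5299 + 0.2663)^2
FOC: (2*7 + 5.0)*x = -3 + 5.0*(2.5299 - 0.2663)
x^{k+1} = 0.4378
Step 2: z-update.
Minimize 1*z^2 - 12*z + (5.0/2)*(0.4378 - z + 0.2663)^2
FOC: (2*1 + 5.0)*z = 12 + 5.0*(0.4378 + 0.2663)
z^{k+1} = 2.2172
Step 3: u-update.
u^{k+1} = 0.2663 + 0.4378 - 2.2172 = -1.5131
Step 4: Primal residual = |0.4378 - 2.2172| = 1.7794


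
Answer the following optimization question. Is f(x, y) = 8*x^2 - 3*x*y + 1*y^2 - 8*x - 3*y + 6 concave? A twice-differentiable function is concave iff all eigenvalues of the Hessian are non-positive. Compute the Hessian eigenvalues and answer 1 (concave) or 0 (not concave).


The Hessian of f(x,y) = 8*x^2 - 3*x*y + 1*y^2 - 8*x - 3*y + 6 is:
H = [[16, -3], [-3, 2]]
Trace = 16 + 2 = 18
Determinant = 16*2 - (-3)^2 = 23
Discriminant = (18)^2 - 4*23 = 232.0
Eigenvalues: lambda_1 = 1.3842, lambda_2 = 16.6158
The function is not concave.

0


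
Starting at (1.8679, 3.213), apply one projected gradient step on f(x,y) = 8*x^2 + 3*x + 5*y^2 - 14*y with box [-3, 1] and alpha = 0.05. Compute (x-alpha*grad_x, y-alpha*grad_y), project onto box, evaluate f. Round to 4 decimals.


Step 1: Compute gradient at (1.8679, 3.213).
grad_x = 2*8*1.8679 + 3 = 32.8864
grad_y = 2*5*3.213 - 14 = 18.13
Step 2: Gradient step.
x_raw = 1.8679 - 0.05*32.8864 = 0.2236
y_raw = 3.213 - 0.05*18.13 = 2.3065
Step 3: Project onto [-3, 1].
x_proj = clip(0.2236) = 0.2236
y_proj = clip(2.3065) = 1.0
Step 4: Evaluate f.
f(0.2236, 1.0) = -7.9294


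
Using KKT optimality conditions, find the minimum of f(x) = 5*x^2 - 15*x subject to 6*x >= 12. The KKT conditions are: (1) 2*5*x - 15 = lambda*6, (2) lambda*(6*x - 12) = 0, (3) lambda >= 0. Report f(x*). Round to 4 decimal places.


Step 1: Try lambda = 0 (constraint inactive).
x_unc = 15/(2*5) = 1.5
Check: 6*1.5 = 9.0 < 12 -- violated!
Step 2: Constraint must be active: 6*x = 12
x* = 12/6 = 2.0
lambda = (2*5*2.0 - 15)/6 = 0.8333
Step 3: Compute optimal value.
f(x*) = 5*2.0^2 - 15*2.0 = -10.0


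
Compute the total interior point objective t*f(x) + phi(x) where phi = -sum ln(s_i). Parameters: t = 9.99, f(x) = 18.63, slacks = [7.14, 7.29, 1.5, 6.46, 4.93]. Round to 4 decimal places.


Step 1: Compute log-barrier.
ln values: [1.9657, 1.9865, 0.4055, 1.8656, 1.5953]
phi = -(1.9657 + 1.9865 + 0.4055 + 1.8656 + 1.5953) = -7.8186
Step 2: Compute augmented objective.
t*f(x) = 9.99*18.63 = 186.1137
Total = 186.1137 - 7.8186 = 178.2951


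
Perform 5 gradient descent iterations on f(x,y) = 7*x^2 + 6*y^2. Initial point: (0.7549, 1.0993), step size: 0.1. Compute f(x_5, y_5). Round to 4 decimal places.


Gradient descent on f(x,y) = 7*x^2 + 6*y^2.
Starting point: (0.7549, 1.0993), alpha = 0.1
Step 1: grad_x = 2*7*0.7549 = 10.5686, grad_y = 2*6*1.0993 = 13.1916
  x_1 = 0.7549 - 0.1*10.5686 = -0.302
  y_1 = 1.0993 - 0.1*13.1916 = -0.2199
Step 2: grad_x = 2*7*-0.302 = -4.2274, grad_y = 2*6*-0.2199 = -2.6383
  x_2 = -0.302 - 0.1*-4.2274 = 0.1208
  y_2 = -0.2199 - 0.1*-2.6383 = 0.044
Step 3: grad_x = 2*7*0.1208 = 1.691, grad_y = 2*6*0.044 = 0.5277
  x_3 = 0.1208 - 0.1*1.691 = -0.0483
  y_3 = 0.044 - 0.1*0.5277 = -0.0088
Step 4: grad_x = 2*7*-0.0483 = -0.6764, grad_y = 2*6*-0.0088 = -0.1055
  x_4 = -0.0483 - 0.1*-0.6764 = 0.0193
  y_4 = -0.0088 - 0.1*-0.1055 = 0.0018
Step 5: grad_x = 2*7*0.0193 = 0.2706, grad_y = 2*6*0.0018 = 0.0211
  x_5 = 0.0193 - 0.1*0.2706 = -0.0077
  y_5 = 0.0018 - 0.1*0.0211 = -0.0004
f(-0.0077, -0.0004) = 7*(-0.0077)^2 + 6*(-0.0004)^2 = 0.0004


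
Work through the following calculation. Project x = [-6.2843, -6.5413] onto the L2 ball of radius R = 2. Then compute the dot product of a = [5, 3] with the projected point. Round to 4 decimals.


Step 1: Compute ||x|| (intermediates to 6 decimals).
||x|| = sqrt((-6.2843)^2 + (-6.5413)^2) = 9.070889
Step 2: Project.
Since ||x|| > R, scale = R/||x|| = 2/9.070889 = 0.220486, proj(x) = scale * x
proj(x) = [-1.3856, -1.442265]
Step 3: Dot product.
a^T * proj(x) = 5*(-1.3856) + 3*(-1.442265) = -11.2548


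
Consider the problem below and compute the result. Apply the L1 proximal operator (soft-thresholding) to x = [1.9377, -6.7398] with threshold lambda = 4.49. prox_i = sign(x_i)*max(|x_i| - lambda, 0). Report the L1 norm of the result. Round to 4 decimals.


Soft-thresholding with lambda = 4.49:
prox(1.9377) = sign(1.9377)*max(|1.9377| - 4.49, 0) = 0.0
prox(-6.7398) = sign(-6.7398)*max(|-6.7398| - 4.49, 0) = -2.2498
prox(x) = [0.0, -2.2498]
||prox(x)||_1 = 0.0 + 2.2498 = 2.2498


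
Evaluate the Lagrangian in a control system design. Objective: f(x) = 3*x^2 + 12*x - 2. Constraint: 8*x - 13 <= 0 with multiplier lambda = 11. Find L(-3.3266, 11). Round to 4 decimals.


Step 1: Evaluate f(x).
f(-3.3266) = 3*(-3.3266)^2 + 12*(-3.3266) - 2 = -8.7204
Step 2: Evaluate g(x).
g(-3.3266) = 8*-3.3266 - 13 = -39.6128
Step 3: Compute Lagrangian.
L = -8.7204 + 11*-39.6128 = -444.4612


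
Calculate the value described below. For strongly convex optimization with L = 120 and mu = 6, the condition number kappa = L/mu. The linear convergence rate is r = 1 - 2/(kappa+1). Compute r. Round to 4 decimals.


Step 1: Compute the condition number.
kappa = L/mu = 120/6 = 20.0
Step 2: Compute the convergence rate.
r = 1 - 2/(kappa + 1) = 1 - 2*mu/(L + mu) = (L - mu)/(L + mu) = 114/126 = 0.9048


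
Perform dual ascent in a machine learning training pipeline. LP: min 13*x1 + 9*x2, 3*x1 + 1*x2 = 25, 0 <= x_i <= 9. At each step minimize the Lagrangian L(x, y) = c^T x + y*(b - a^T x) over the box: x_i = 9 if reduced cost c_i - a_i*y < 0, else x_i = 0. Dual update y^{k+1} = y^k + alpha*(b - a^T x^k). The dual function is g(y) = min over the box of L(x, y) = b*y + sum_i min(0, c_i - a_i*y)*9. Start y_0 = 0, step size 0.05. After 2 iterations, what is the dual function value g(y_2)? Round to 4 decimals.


Dual ascent for LP: min 13*x1 + 9*x2, 3*x1 + 1*x2 = 25, 0 <= x_i <= 9
Step 1: y^k = 0.0, reduced costs: (13.0, 9.0)
  x^k = (0.0, 0.0), subgradient = b - a^T x = 25.0
  y^{k+1} = 0.0 + 0.05*25.0 = 1.25
Step 2: y^k = 1.25, reduced costs: (9.25, 7.75)
  x^k = (0.0, 0.0), subgradient = b - a^T x = 25.0
  y^{k+1} = 1.25 + 0.05*25.0 = 2.5
Dual objective at y_2 = 2.5: reduced costs (5.5, 6.5), box minimizer x = (0.0, 0.0)
g(y_2) = b*y + (c1 - a1*y)*x1 + (c2 - a2*y)*x2 = 25*2.5 + 5.5*0.0 + 6.5*0.0 = 62.5 + 0.0 + 0.0 = 62.5


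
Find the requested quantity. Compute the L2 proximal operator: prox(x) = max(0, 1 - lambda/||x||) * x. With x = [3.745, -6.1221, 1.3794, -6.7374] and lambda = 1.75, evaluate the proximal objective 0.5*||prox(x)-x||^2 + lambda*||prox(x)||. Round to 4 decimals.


Step 1: Compute ||x||.
||x|| = 9.9398
Step 2: Compute scaling factor.
scale = max(0, 1 - 1.75/9.9398) = 0.8239
Step 3: prox(x) = [3.0857, -5.0442, 1.1365, -5.5512]
||prox(x)|| = 8.1898
Step 4: Proximal objective.
0.5*||prox-x||^2 = 1.5313
lambda*||prox|| = 14.3322
Total = 15.8635


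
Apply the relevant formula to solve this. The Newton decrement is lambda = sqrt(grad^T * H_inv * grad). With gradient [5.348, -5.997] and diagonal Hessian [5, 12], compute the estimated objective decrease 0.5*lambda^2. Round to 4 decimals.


Step 1: H is diagonal, so H^(-1) * g = [1.0696, -0.4998].
Step 2: g^T H^(-1) g = sum_i g_i^2 / H_ii
  = (5.348)^2/5 + (-5.997)^2/12
  = 5.7202 + 2.997 = 8.7172
Step 3: Objective decrease = 0.5 * g^T H^(-1) g = 4.3586


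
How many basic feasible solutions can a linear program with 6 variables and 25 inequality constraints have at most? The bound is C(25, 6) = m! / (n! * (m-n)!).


Each vertex corresponds to some choice of n active constraints out of m, so the number of vertices is at most C(m, n) = m! / (n!(m-n)!).
m = 25, n = 6
Numerator: 25 * 24 * 23 * 22 * 21 * 20
Denominator: 6! = 720
C(25, 6) = 177100


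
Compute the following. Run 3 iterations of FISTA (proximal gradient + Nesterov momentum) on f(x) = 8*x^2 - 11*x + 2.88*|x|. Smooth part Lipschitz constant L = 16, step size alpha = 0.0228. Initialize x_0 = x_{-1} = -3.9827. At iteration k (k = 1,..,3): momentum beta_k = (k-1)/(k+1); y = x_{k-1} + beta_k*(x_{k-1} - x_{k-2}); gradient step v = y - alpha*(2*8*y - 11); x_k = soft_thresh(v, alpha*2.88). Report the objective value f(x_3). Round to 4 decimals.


FISTA on f(x) = 8*x^2 - 11*x + 2.88*|x|
L = 16, alpha = 0.0228
Iteration 1: beta = 0.0, y = -3.9827 + 0.0*(-3.9827 + 3.9827) = -3.9827
  grad(y) = -74.7232, v = y - alpha*grad = -2.279
  prox(v) = soft_thresh(-2.279, 0.0657) = -2.2133
Iteration 2: beta = 0.3333, y = -2.2133 + 0.3333*(-2.2133 + 3.9827) = -1.6236
  grad(y) = -36.977, v = y - alpha*grad = -0.7805
  prox(v) = soft_thresh(-0.7805, 0.0657) = -0.7148
Iteration 3: beta = 0.5, y = -0.7148 + 0.5*(-0.7148 + 2.2133) = 0.0344
  grad(y) = -10.449, v = y - alpha*grad = 0.2727
  prox(v) = soft_thresh(0.2727, 0.0657) = 0.207
f(x_3) = 8*0.207^2 - 11*0.207 + 2.88*|0.207| = -1.3381


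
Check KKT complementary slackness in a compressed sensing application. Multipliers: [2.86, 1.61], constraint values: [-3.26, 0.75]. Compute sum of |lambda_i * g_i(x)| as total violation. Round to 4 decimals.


KKT complementary slackness check:
lambda_1 * g_1 = 2.86 * -3.26 = -9.3236
lambda_2 * g_2 = 1.61 * 0.75 = 1.2075
Total violation = 9.3236 + 1.2075 = 10.5311


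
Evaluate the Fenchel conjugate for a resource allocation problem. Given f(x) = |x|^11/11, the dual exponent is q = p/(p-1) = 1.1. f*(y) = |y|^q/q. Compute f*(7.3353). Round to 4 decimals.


The conjugate exponent q satisfies 1/p + 1/q = 1.
p = 11, so q = 11/(11 - 1) = 1.1
|y|^q = 7.3353^1.1 = 8.9528
f*(7.3353) = 8.9528 / 1.1 = 8.1389


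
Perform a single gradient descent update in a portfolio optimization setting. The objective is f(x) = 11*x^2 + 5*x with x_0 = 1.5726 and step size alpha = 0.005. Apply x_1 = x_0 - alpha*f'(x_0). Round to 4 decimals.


We compute the gradient at x_0 and apply the update.
f'(x) = 22*x + 5
f'(1.5726) = 22*1.5726 + 5 = 39.5972
x_1 = 1.5726 - 0.005*39.5972 = 1.3746


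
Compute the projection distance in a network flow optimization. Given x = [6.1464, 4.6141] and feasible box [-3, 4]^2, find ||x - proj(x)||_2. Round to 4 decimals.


Project each component onto [-3, 4].
clip(6.1464) = 4.0, clip(4.6141) = 4.0
Projection = [4.0, 4.0]
Squared diffs: [4.607, 0.3771]
Distance = sqrt(4.9841) = 2.2325


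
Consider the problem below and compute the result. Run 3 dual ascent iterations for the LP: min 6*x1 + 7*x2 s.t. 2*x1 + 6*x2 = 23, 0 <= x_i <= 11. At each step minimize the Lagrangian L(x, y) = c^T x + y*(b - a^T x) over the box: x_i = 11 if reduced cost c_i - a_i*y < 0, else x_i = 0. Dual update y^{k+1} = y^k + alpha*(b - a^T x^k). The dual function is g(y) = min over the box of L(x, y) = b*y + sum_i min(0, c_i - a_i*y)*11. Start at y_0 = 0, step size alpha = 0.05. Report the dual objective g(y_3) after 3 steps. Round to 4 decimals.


Dual ascent for LP: min 6*x1 + 7*x2, 2*x1 + 6*x2 = 23, 0 <= x_i <= 11
Step 1: y^k = 0.0, reduced costs: (6.0, 7.0)
  x^k = (0.0, 0.0), subgradient = b - a^T x = 23.0
  y^{k+1} = 0.0 + 0.05*23.0 = 1.15
Step 2: y^k = 1.15, reduced costs: (3.7, 0.1)
  x^k = (0.0, 0.0), subgradient = b - a^T x = 23.0
  y^{k+1} = 1.15 + 0.05*23.0 = 2.3
Step 3: y^k = 2.3, reduced costs: (1.4, -6.8)
  x^k = (0.0, 11.0), subgradient = b - a^T x = -43.0
  y^{k+1} = 2.3 + 0.05*-43.0 = 0.15
Dual objective at y_3 = 0.15: reduced costs (5.7, 6.1), box minimizer x = (0.0, 0.0)
g(y_3) = b*y + (c1 - a1*y)*x1 + (c2 - a2*y)*x2 = 23*0.15 + 5.7*0.0 + 6.1*0.0 = 3.45 + 0.0 + 0.0 = 3.45


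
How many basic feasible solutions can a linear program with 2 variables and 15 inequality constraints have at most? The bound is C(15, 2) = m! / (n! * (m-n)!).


Each vertex corresponds to some choice of n active constraints out of m, so the number of vertices is at most C(m, n) = m! / (n!(m-n)!).
m = 15, n = 2
Numerator: 15 * 14
Denominator: 2! = 2
C(15, 2) = 105


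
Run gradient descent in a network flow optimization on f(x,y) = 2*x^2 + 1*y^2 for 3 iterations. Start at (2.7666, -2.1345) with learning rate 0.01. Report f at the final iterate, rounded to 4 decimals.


Gradient descent on f(x,y) = 2*x^2 + 1*y^2.
Starting point: (2.7666, -2.1345), alpha = 0.01
Step 1: grad_x = 2*2*2.7666 = 11.0664, grad_y = 2*1*-2.1345 = -4.269
  x_1 = 2.7666 - 0.01*11.0664 = 2.6559
  y_1 = -2.1345 - 0.01*-4.269 = -2.0918
Step 2: grad_x = 2*2*2.6559 = 10.6237, grad_y = 2*1*-2.0918 = -4.1836
  x_2 = 2.6559 - 0.01*10.6237 = 2.5497
  y_2 = -2.0918 - 0.01*-4.1836 = -2.05
Step 3: grad_x = 2*2*2.5497 = 10.1988, grad_y = 2*1*-2.05 = -4.0999
  x_3 = 2.5497 - 0.01*10.1988 = 2.4477
  y_3 = -2.05 - 0.01*-4.0999 = -2.009
f(2.4477, -2.009) = 2*2.4477^2 + 1*(-2.009)^2 = 16.0186


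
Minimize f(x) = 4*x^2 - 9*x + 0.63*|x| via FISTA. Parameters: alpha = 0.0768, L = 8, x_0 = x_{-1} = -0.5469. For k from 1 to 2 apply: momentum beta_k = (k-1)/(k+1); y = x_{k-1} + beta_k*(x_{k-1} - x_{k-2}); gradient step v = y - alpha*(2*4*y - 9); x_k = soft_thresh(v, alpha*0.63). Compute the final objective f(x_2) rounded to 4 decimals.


FISTA on f(x) = 4*x^2 - 9*x + 0.63*|x|
L = 8, alpha = 0.0768
Iteration 1: beta = 0.0, y = -0.5469 + 0.0*(-0.5469 + 0.5469) = -0.5469
  grad(y) = -13.3752, v = y - alpha*grad = 0.4803
  prox(v) = soft_thresh(0.4803, 0.0484) = 0.4319
Iteration 2: beta = 0.3333, y = 0.4319 + 0.3333*(0.4319 + 0.5469) = 0.7582
  grad(y) = -2.9343, v = y - alpha*grad = 0.9836
  prox(v) = soft_thresh(0.9836, 0.0484) = 0.9352
f(x_2) = 4*0.9352^2 - 9*0.9352 + 0.63*|0.9352| = -4.3292


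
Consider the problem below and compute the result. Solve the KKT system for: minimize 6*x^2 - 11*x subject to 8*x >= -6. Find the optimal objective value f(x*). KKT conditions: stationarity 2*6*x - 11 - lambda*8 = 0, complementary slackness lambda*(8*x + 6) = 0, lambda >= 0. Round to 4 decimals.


Step 1: Try lambda = 0 (constraint inactive).
Stationarity: 2*6*x - 11 = 0
x* = 11/(2*6) = 11/12 = 0.9167 (rounded; the exact value 11/12 is used below)
Check constraint: 8*0.9167 = 7.3336 >= -6 -- satisfied.
Step 2: Compute optimal value.
f(x*) = 6*(11/12)^2 - 11*(11/12) = -5.0417


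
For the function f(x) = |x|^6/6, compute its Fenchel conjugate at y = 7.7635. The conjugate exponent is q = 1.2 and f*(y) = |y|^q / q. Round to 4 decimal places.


The conjugate exponent q satisfies 1/p + 1/q = 1.
p = 6, so q = 6/(6 - 1) = 1.2
|y|^q = 7.7635^1.2 = 11.6969
f*(7.7635) = 11.6969 / 1.2 = 9.7474


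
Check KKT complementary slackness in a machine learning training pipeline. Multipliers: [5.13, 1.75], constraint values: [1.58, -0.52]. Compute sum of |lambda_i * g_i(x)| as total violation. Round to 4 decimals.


KKT complementary slackness check:
lambda_1 * g_1 = 5.13 * 1.58 = 8.1054
lambda_2 * g_2 = 1.75 * -0.52 = -0.91
Total violation = 8.1054 + 0.91 = 9.0154


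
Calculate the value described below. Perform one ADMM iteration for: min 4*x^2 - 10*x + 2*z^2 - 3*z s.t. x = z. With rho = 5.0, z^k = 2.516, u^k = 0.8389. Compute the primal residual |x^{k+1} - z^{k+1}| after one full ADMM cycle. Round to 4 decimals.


ADMM iteration with rho = 5.0, z^k = 2.516, u^k = 0.8389
Step 1: x-update.
Minimize 4*x^2 - 10*x + (5.0/2)*(x - 2.516 + 0.8389)^2
FOC: (2*4 + 5.0)*x = 10 + 5.0*(2.516 - 0.8389)
x^{k+1} = 1.4143
Step 2: z-update.
Minimize 2*z^2 - 3*z + (5.0/2)*(1.4143 - z + 0.8389)^2
FOC: (2*2 + 5.0)*z = 3 + 5.0*(1.4143 + 0.8389)
z^{k+1} = 1.5851
Step 3: u-update.
u^{k+1} = 0.8389 + 1.4143 - 1.5851 = 0.6681
Step 4: Primal residual = |1.4143 - 1.5851| = 0.1708


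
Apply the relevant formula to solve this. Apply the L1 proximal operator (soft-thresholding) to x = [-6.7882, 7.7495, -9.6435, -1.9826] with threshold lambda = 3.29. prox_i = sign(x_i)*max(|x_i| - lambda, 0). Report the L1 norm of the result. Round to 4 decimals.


Soft-thresholding with lambda = 3.29:
prox(-6.7882) = sign(-6.7882)*max(|-6.7882| - 3.29, 0) = -3.4982
prox(7.7495) = sign(7.7495)*max(|7.7495| - 3.29, 0) = 4.4595
prox(-9.6435) = sign(-9.6435)*max(|-9.6435| - 3.29, 0) = -6.3535
prox(-1.9826) = sign(-1.9826)*max(|-1.9826| - 3.29, 0) = 0.0
prox(x) = [-3.4982, 4.4595, -6.3535, 0.0]
||prox(x)||_1 = 3.4982 + 4.4595 + 6.3535 + 0.0 = 14.3112
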